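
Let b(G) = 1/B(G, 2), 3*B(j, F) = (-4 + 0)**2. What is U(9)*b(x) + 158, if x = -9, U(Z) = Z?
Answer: 2555/16 ≈ 159.69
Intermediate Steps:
B(j, F) = 16/3 (B(j, F) = (-4 + 0)**2/3 = (1/3)*(-4)**2 = (1/3)*16 = 16/3)
b(G) = 3/16 (b(G) = 1/(16/3) = 3/16)
U(9)*b(x) + 158 = 9*(3/16) + 158 = 27/16 + 158 = 2555/16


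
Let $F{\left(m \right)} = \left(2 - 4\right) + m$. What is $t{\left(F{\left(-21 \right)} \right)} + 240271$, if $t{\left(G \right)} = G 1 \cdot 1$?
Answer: $240248$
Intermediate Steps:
$F{\left(m \right)} = -2 + m$
$t{\left(G \right)} = G$ ($t{\left(G \right)} = G 1 = G$)
$t{\left(F{\left(-21 \right)} \right)} + 240271 = \left(-2 - 21\right) + 240271 = -23 + 240271 = 240248$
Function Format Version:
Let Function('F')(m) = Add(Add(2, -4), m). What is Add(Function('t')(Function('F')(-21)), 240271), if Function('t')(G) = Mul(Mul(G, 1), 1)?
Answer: 240248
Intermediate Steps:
Function('F')(m) = Add(-2, m)
Function('t')(G) = G (Function('t')(G) = Mul(G, 1) = G)
Add(Function('t')(Function('F')(-21)), 240271) = Add(Add(-2, -21), 240271) = Add(-23, 240271) = 240248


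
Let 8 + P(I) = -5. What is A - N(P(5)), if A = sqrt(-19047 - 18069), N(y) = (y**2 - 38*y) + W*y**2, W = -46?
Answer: 7111 + 6*I*sqrt(1031) ≈ 7111.0 + 192.66*I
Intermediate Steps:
P(I) = -13 (P(I) = -8 - 5 = -13)
N(y) = -45*y**2 - 38*y (N(y) = (y**2 - 38*y) - 46*y**2 = -45*y**2 - 38*y)
A = 6*I*sqrt(1031) (A = sqrt(-37116) = 6*I*sqrt(1031) ≈ 192.66*I)
A - N(P(5)) = 6*I*sqrt(1031) - (-1)*(-13)*(38 + 45*(-13)) = 6*I*sqrt(1031) - (-1)*(-13)*(38 - 585) = 6*I*sqrt(1031) - (-1)*(-13)*(-547) = 6*I*sqrt(1031) - 1*(-7111) = 6*I*sqrt(1031) + 7111 = 7111 + 6*I*sqrt(1031)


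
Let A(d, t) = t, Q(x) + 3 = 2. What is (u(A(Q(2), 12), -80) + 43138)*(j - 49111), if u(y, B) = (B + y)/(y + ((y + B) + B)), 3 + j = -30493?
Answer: -6868253139/2 ≈ -3.4341e+9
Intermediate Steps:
j = -30496 (j = -3 - 30493 = -30496)
Q(x) = -1 (Q(x) = -3 + 2 = -1)
u(y, B) = (B + y)/(2*B + 2*y) (u(y, B) = (B + y)/(y + ((B + y) + B)) = (B + y)/(y + (y + 2*B)) = (B + y)/(2*B + 2*y))
(u(A(Q(2), 12), -80) + 43138)*(j - 49111) = (½ + 43138)*(-30496 - 49111) = (86277/2)*(-79607) = -6868253139/2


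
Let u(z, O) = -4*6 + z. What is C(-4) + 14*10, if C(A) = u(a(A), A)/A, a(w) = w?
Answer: 147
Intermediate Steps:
u(z, O) = -24 + z
C(A) = (-24 + A)/A
C(-4) + 14*10 = (-24 - 4)/(-4) + 14*10 = -¼*(-28) + 140 = 7 + 140 = 147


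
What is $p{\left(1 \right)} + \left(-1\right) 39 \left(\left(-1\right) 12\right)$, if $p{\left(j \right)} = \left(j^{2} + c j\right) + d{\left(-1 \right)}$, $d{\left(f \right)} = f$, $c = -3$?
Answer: $465$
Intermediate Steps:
$p{\left(j \right)} = -1 + j^{2} - 3 j$ ($p{\left(j \right)} = \left(j^{2} - 3 j\right) - 1 = -1 + j^{2} - 3 j$)
$p{\left(1 \right)} + \left(-1\right) 39 \left(\left(-1\right) 12\right) = \left(-1 + 1^{2} - 3\right) + \left(-1\right) 39 \left(\left(-1\right) 12\right) = \left(-1 + 1 - 3\right) - -468 = -3 + 468 = 465$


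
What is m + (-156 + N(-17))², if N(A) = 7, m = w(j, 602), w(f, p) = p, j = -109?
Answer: 22803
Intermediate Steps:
m = 602
m + (-156 + N(-17))² = 602 + (-156 + 7)² = 602 + (-149)² = 602 + 22201 = 22803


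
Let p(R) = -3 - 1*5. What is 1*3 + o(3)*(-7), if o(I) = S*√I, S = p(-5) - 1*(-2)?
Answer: 3 + 42*√3 ≈ 75.746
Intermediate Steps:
p(R) = -8 (p(R) = -3 - 5 = -8)
S = -6 (S = -8 - 1*(-2) = -8 + 2 = -6)
o(I) = -6*√I
1*3 + o(3)*(-7) = 1*3 - 6*√3*(-7) = 3 + 42*√3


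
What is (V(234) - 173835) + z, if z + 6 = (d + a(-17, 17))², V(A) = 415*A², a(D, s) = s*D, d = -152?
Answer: 22744380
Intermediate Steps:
a(D, s) = D*s
z = 194475 (z = -6 + (-152 - 17*17)² = -6 + (-152 - 289)² = -6 + (-441)² = -6 + 194481 = 194475)
(V(234) - 173835) + z = (415*234² - 173835) + 194475 = (415*54756 - 173835) + 194475 = (22723740 - 173835) + 194475 = 22549905 + 194475 = 22744380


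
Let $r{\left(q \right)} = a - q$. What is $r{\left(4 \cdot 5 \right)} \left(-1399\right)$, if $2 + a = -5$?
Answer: $37773$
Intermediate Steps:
$a = -7$ ($a = -2 - 5 = -7$)
$r{\left(q \right)} = -7 - q$
$r{\left(4 \cdot 5 \right)} \left(-1399\right) = \left(-7 - 4 \cdot 5\right) \left(-1399\right) = \left(-7 - 20\right) \left(-1399\right) = \left(-27\right) \left(-1399\right) = 37773$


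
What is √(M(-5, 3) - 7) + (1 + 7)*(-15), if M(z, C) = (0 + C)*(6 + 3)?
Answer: -120 + 2*√5 ≈ -115.53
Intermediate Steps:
M(z, C) = 9*C (M(z, C) = C*9 = 9*C)
√(M(-5, 3) - 7) + (1 + 7)*(-15) = √(9*3 - 7) + (1 + 7)*(-15) = √(27 - 7) + 8*(-15) = √20 - 120 = 2*√5 - 120 = -120 + 2*√5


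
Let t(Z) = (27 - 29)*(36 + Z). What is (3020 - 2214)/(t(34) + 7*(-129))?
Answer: -806/1043 ≈ -0.77277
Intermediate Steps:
t(Z) = -72 - 2*Z (t(Z) = -2*(36 + Z) = -72 - 2*Z)
(3020 - 2214)/(t(34) + 7*(-129)) = (3020 - 2214)/((-72 - 2*34) + 7*(-129)) = 806/((-72 - 68) - 903) = 806/(-140 - 903) = 806/(-1043) = 806*(-1/1043) = -806/1043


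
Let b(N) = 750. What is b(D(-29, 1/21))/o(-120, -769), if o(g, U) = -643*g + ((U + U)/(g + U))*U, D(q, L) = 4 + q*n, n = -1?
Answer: 333375/33706259 ≈ 0.0098906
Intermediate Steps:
D(q, L) = 4 - q (D(q, L) = 4 + q*(-1) = 4 - q)
o(g, U) = -643*g + 2*U**2/(U + g) (o(g, U) = -643*g + ((2*U)/(U + g))*U = -643*g + (2*U/(U + g))*U = -643*g + 2*U**2/(U + g))
b(D(-29, 1/21))/o(-120, -769) = 750/(((-643*(-120)**2 + 2*(-769)**2 - 643*(-769)*(-120))/(-769 - 120))) = 750/(((-643*14400 + 2*591361 - 59336040)/(-889))) = 750/((-(-9259200 + 1182722 - 59336040)/889)) = 750/((-1/889*(-67412518))) = 750/(67412518/889) = 750*(889/67412518) = 333375/33706259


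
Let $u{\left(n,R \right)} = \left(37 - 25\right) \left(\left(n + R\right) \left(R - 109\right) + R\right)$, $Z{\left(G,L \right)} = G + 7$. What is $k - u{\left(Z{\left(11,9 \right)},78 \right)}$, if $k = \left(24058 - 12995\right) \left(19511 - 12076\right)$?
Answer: $82288181$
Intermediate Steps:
$Z{\left(G,L \right)} = 7 + G$
$u{\left(n,R \right)} = 12 R + 12 \left(-109 + R\right) \left(R + n\right)$ ($u{\left(n,R \right)} = 12 \left(\left(R + n\right) \left(-109 + R\right) + R\right) = 12 \left(\left(-109 + R\right) \left(R + n\right) + R\right) = 12 \left(R + \left(-109 + R\right) \left(R + n\right)\right) = 12 R + 12 \left(-109 + R\right) \left(R + n\right)$)
$k = 82253405$ ($k = 11063 \cdot 7435 = 82253405$)
$k - u{\left(Z{\left(11,9 \right)},78 \right)} = 82253405 - \left(- 1308 \left(7 + 11\right) - 101088 + 12 \cdot 78^{2} + 12 \cdot 78 \left(7 + 11\right)\right) = 82253405 - \left(\left(-1308\right) 18 - 101088 + 12 \cdot 6084 + 12 \cdot 78 \cdot 18\right) = 82253405 - \left(-23544 - 101088 + 73008 + 16848\right) = 82253405 - -34776 = 82253405 + 34776 = 82288181$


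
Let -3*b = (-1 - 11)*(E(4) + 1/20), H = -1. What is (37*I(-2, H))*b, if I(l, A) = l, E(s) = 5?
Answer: -7474/5 ≈ -1494.8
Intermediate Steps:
b = 101/5 (b = -(-1 - 11)*(5 + 1/20)/3 = -(-4)*(5 + 1/20) = -(-4)*101/20 = -⅓*(-303/5) = 101/5 ≈ 20.200)
(37*I(-2, H))*b = (37*(-2))*(101/5) = -74*101/5 = -7474/5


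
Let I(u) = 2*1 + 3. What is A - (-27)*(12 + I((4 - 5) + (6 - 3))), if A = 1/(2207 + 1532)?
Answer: 1716202/3739 ≈ 459.00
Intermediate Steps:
I(u) = 5 (I(u) = 2 + 3 = 5)
A = 1/3739 ≈ 0.00026745
A - (-27)*(12 + I((4 - 5) + (6 - 3))) = 1/3739 - (-27)*(12 + 5) = 1/3739 - (-27)*17 = 1/3739 - 1*(-459) = 1/3739 + 459 = 1716202/3739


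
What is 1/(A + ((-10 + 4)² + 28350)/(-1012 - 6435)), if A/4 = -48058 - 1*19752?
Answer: -7447/2019952666 ≈ -3.6867e-6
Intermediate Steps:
A = -271240 (A = 4*(-48058 - 1*19752) = 4*(-48058 - 19752) = 4*(-67810) = -271240)
1/(A + ((-10 + 4)² + 28350)/(-1012 - 6435)) = 1/(-271240 + ((-10 + 4)² + 28350)/(-1012 - 6435)) = 1/(-271240 + ((-6)² + 28350)/(-7447)) = 1/(-271240 + (36 + 28350)*(-1/7447)) = 1/(-271240 + 28386*(-1/7447)) = 1/(-271240 - 28386/7447) = 1/(-2019952666/7447) = -7447/2019952666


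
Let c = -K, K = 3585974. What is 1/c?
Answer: -1/3585974 ≈ -2.7886e-7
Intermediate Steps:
c = -3585974 (c = -1*3585974 = -3585974)
1/c = 1/(-3585974) = -1/3585974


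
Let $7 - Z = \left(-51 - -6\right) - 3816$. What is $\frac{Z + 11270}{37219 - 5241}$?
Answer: $\frac{7569}{15989} \approx 0.47339$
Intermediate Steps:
$Z = 3868$ ($Z = 7 - \left(\left(-51 - -6\right) - 3816\right) = 7 - \left(\left(-51 + 6\right) - 3816\right) = 7 - \left(-45 - 3816\right) = 7 - -3861 = 7 + 3861 = 3868$)
$\frac{Z + 11270}{37219 - 5241} = \frac{3868 + 11270}{37219 - 5241} = \frac{15138}{31978} = 15138 \cdot \frac{1}{31978} = \frac{7569}{15989}$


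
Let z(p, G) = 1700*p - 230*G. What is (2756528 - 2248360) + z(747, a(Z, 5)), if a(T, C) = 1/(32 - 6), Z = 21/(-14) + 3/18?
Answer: 23114769/13 ≈ 1.7781e+6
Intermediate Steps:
Z = -4/3 (Z = 21*(-1/14) + 3*(1/18) = -3/2 + ⅙ = -4/3 ≈ -1.3333)
a(T, C) = 1/26
z(p, G) = -230*G + 1700*p
(2756528 - 2248360) + z(747, a(Z, 5)) = (2756528 - 2248360) + (-230*1/26 + 1700*747) = 508168 + (-115/13 + 1269900) = 508168 + 16508585/13 = 23114769/13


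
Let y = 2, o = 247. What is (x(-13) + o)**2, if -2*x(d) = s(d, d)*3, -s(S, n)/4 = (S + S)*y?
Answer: 4225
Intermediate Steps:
s(S, n) = -16*S (s(S, n) = -4*(S + S)*2 = -4*2*S*2 = -16*S)
x(d) = 24*d (x(d) = -(-16*d)*3/2 = -(-24)*d = 24*d)
(x(-13) + o)**2 = (24*(-13) + 247)**2 = (-312 + 247)**2 = (-65)**2 = 4225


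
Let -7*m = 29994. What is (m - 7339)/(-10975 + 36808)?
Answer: -81367/180831 ≈ -0.44996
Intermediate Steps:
m = -29994/7 (m = -⅐*29994 = -29994/7 ≈ -4284.9)
(m - 7339)/(-10975 + 36808) = (-29994/7 - 7339)/(-10975 + 36808) = -81367/7/25833 = -81367/7*1/25833 = -81367/180831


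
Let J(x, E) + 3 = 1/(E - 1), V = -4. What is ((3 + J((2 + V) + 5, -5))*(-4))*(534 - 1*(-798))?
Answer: 888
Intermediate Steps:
J(x, E) = -3 + 1/(-1 + E) (J(x, E) = -3 + 1/(E - 1) = -3 + 1/(-1 + E))
((3 + J((2 + V) + 5, -5))*(-4))*(534 - 1*(-798)) = ((3 + (4 - 3*(-5))/(-1 - 5))*(-4))*(534 - 1*(-798)) = ((3 + (4 + 15)/(-6))*(-4))*(534 + 798) = ((3 - ⅙*19)*(-4))*1332 = ((3 - 19/6)*(-4))*1332 = -⅙*(-4)*1332 = (⅔)*1332 = 888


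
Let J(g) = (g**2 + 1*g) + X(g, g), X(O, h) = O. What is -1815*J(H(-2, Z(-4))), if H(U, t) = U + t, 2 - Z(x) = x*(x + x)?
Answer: -1742400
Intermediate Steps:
Z(x) = 2 - 2*x**2 (Z(x) = 2 - x*(x + x) = 2 - x*2*x = 2 - 2*x**2)
J(g) = g**2 + 2*g (J(g) = (g**2 + 1*g) + g = (g**2 + g) + g = (g + g**2) + g = g**2 + 2*g)
-1815*J(H(-2, Z(-4))) = -1815*(-2 + (2 - 2*(-4)**2))*(2 + (-2 + (2 - 2*(-4)**2))) = -1815*(-2 + (2 - 2*16))*(2 + (-2 + (2 - 2*16))) = -1815*(-2 + (2 - 32))*(2 + (-2 + (2 - 32))) = -1815*(-2 - 30)*(2 + (-2 - 30)) = -(-58080)*(2 - 32) = -(-58080)*(-30) = -1815*960 = -1742400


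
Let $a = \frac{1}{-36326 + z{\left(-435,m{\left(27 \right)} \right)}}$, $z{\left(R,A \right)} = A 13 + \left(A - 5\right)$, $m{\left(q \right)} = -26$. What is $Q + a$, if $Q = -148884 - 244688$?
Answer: $- \frac{14442124541}{36695} \approx -3.9357 \cdot 10^{5}$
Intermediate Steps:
$z{\left(R,A \right)} = -5 + 14 A$ ($z{\left(R,A \right)} = 13 A + \left(A - 5\right) = 13 A + \left(-5 + A\right) = -5 + 14 A$)
$a = - \frac{1}{36695}$ ($a = \frac{1}{-36326 + \left(-5 + 14 \left(-26\right)\right)} = \frac{1}{-36326 - 369} = \frac{1}{-36695} = - \frac{1}{36695} \approx -2.7252 \cdot 10^{-5}$)
$Q = -393572$
$Q + a = -393572 - \frac{1}{36695} = - \frac{14442124541}{36695}$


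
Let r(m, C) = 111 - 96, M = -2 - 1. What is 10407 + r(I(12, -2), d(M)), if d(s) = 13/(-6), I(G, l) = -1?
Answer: 10422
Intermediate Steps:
M = -3
d(s) = -13/6 (d(s) = 13*(-⅙) = -13/6)
r(m, C) = 15
10407 + r(I(12, -2), d(M)) = 10407 + 15 = 10422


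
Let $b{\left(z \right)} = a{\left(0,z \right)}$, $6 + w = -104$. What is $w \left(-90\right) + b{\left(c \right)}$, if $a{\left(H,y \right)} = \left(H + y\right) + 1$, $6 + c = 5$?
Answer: $9900$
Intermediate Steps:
$c = -1$ ($c = -6 + 5 = -1$)
$w = -110$ ($w = -6 - 104 = -110$)
$a{\left(H,y \right)} = 1 + H + y$
$b{\left(z \right)} = 1 + z$ ($b{\left(z \right)} = 1 + 0 + z = 1 + z$)
$w \left(-90\right) + b{\left(c \right)} = \left(-110\right) \left(-90\right) + \left(1 - 1\right) = 9900 + 0 = 9900$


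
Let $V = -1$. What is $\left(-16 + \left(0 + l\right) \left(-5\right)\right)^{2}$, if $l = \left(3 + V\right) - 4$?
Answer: $36$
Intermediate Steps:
$l = -2$ ($l = \left(3 - 1\right) - 4 = 2 - 4 = -2$)
$\left(-16 + \left(0 + l\right) \left(-5\right)\right)^{2} = \left(-16 + \left(0 - 2\right) \left(-5\right)\right)^{2} = \left(-16 - -10\right)^{2} = \left(-16 + 10\right)^{2} = \left(-6\right)^{2} = 36$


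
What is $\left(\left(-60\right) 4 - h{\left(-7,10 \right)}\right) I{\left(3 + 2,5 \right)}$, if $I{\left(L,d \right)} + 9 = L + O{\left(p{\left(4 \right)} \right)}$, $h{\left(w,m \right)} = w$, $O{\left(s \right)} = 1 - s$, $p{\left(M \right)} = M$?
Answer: $1631$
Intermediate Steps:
$I{\left(L,d \right)} = -12 + L$ ($I{\left(L,d \right)} = -9 + \left(L + \left(1 - 4\right)\right) = -9 + \left(L - 3\right) = -9 + \left(-3 + L\right) = -12 + L$)
$\left(\left(-60\right) 4 - h{\left(-7,10 \right)}\right) I{\left(3 + 2,5 \right)} = \left(\left(-60\right) 4 - -7\right) \left(-12 + \left(3 + 2\right)\right) = \left(-240 + 7\right) \left(-12 + 5\right) = \left(-233\right) \left(-7\right) = 1631$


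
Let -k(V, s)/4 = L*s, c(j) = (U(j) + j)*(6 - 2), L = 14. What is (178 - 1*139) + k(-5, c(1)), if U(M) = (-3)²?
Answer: -2201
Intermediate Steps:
U(M) = 9
c(j) = 36 + 4*j (c(j) = (9 + j)*(6 - 2) = (9 + j)*4 = 36 + 4*j)
k(V, s) = -56*s
(178 - 1*139) + k(-5, c(1)) = (178 - 1*139) - 56*(36 + 4*1) = (178 - 139) - 56*(36 + 4) = 39 - 56*40 = 39 - 2240 = -2201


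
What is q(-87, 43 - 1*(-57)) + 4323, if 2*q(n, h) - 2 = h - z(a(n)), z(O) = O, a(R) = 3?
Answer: 8745/2 ≈ 4372.5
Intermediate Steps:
q(n, h) = -½ + h/2 (q(n, h) = 1 + (h - 1*3)/2 = 1 + (h - 3)/2 = 1 + (-3 + h)/2 = 1 + (-3/2 + h/2) = -½ + h/2)
q(-87, 43 - 1*(-57)) + 4323 = (-½ + (43 - 1*(-57))/2) + 4323 = (-½ + (43 + 57)/2) + 4323 = (-½ + (½)*100) + 4323 = (-½ + 50) + 4323 = 99/2 + 4323 = 8745/2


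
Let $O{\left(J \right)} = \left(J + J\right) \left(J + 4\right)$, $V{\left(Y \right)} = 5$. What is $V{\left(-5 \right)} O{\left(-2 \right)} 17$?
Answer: $-680$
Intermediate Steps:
$O{\left(J \right)} = 2 J \left(4 + J\right)$
$V{\left(-5 \right)} O{\left(-2 \right)} 17 = 5 \cdot 2 \left(-2\right) \left(4 - 2\right) 17 = 5 \cdot 2 \left(-2\right) 2 \cdot 17 = 5 \left(-8\right) 17 = \left(-40\right) 17 = -680$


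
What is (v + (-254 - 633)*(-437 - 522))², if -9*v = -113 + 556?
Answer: 58602913804516/81 ≈ 7.2349e+11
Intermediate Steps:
v = -443/9 (v = -(-113 + 556)/9 = -⅑*443 = -443/9 ≈ -49.222)
(v + (-254 - 633)*(-437 - 522))² = (-443/9 + (-254 - 633)*(-437 - 522))² = (-443/9 - 887*(-959))² = (-443/9 + 850633)² = (7655254/9)² = 58602913804516/81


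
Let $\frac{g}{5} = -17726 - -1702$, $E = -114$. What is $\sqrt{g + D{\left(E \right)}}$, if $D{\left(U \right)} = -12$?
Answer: $2 i \sqrt{20033} \approx 283.08 i$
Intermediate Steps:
$g = -80120$ ($g = 5 \left(-17726 - -1702\right) = 5 \left(-17726 + 1702\right) = 5 \left(-16024\right) = -80120$)
$\sqrt{g + D{\left(E \right)}} = \sqrt{-80120 - 12} = \sqrt{-80132} = 2 i \sqrt{20033}$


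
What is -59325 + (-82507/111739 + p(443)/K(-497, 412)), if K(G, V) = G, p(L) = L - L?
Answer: -6628998682/111739 ≈ -59326.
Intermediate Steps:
p(L) = 0
-59325 + (-82507/111739 + p(443)/K(-497, 412)) = -59325 + (-82507/111739 + 0/(-497)) = -59325 + (-82507*1/111739 + 0*(-1/497)) = -59325 + (-82507/111739 + 0) = -59325 - 82507/111739 = -6628998682/111739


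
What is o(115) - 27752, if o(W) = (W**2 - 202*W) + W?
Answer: -37642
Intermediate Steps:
o(W) = W**2 - 201*W
o(115) - 27752 = 115*(-201 + 115) - 27752 = 115*(-86) - 27752 = -9890 - 27752 = -37642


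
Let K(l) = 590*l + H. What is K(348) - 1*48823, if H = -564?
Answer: 155933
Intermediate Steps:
K(l) = -564 + 590*l (K(l) = 590*l - 564 = -564 + 590*l)
K(348) - 1*48823 = (-564 + 590*348) - 1*48823 = (-564 + 205320) - 48823 = 204756 - 48823 = 155933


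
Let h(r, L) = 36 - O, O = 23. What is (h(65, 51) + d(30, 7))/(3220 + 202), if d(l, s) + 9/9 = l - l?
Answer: 6/1711 ≈ 0.0035067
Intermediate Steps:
d(l, s) = -1 (d(l, s) = -1 + (l - l) = -1 + 0 = -1)
h(r, L) = 13 (h(r, L) = 36 - 1*23 = 36 - 23 = 13)
(h(65, 51) + d(30, 7))/(3220 + 202) = (13 - 1)/(3220 + 202) = 12/3422 = 12*(1/3422) = 6/1711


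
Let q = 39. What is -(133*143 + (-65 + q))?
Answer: -18993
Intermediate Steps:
-(133*143 + (-65 + q)) = -(133*143 + (-65 + 39)) = -(19019 - 26) = -1*18993 = -18993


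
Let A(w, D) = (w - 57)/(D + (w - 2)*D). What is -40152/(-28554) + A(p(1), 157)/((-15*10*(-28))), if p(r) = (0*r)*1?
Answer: 1470992021/1046028200 ≈ 1.4063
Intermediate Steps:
p(r) = 0 (p(r) = 0*1 = 0)
A(w, D) = (-57 + w)/(D + D*(-2 + w)) (A(w, D) = (-57 + w)/(D + (-2 + w)*D) = (-57 + w)/(D + D*(-2 + w)))
-40152/(-28554) + A(p(1), 157)/((-15*10*(-28))) = -40152/(-28554) + ((-57 + 0)/(157*(-1 + 0)))/((-15*10*(-28))) = -40152*(-1/28554) + ((1/157)*(-57)/(-1))/((-150*(-28))) = 6692/4759 + ((1/157)*(-1)*(-57))/4200 = 6692/4759 + (57/157)*(1/4200) = 6692/4759 + 19/219800 = 1470992021/1046028200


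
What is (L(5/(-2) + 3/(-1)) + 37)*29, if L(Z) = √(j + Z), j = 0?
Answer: 1073 + 29*I*√22/2 ≈ 1073.0 + 68.011*I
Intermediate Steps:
L(Z) = √Z (L(Z) = √(0 + Z) = √Z)
(L(5/(-2) + 3/(-1)) + 37)*29 = (√(5/(-2) + 3/(-1)) + 37)*29 = (√(5*(-½) + 3*(-1)) + 37)*29 = (√(-5/2 - 3) + 37)*29 = (√(-11/2) + 37)*29 = (I*√22/2 + 37)*29 = (37 + I*√22/2)*29 = 1073 + 29*I*√22/2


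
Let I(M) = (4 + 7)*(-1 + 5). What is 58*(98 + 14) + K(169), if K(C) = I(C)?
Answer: 6540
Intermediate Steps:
I(M) = 44 (I(M) = 11*4 = 44)
K(C) = 44
58*(98 + 14) + K(169) = 58*(98 + 14) + 44 = 58*112 + 44 = 6496 + 44 = 6540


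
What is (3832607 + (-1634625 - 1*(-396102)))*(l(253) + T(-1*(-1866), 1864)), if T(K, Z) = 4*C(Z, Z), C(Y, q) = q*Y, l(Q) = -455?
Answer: 36051357618436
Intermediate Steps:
C(Y, q) = Y*q
T(K, Z) = 4*Z² (T(K, Z) = 4*(Z*Z) = 4*Z²)
(3832607 + (-1634625 - 1*(-396102)))*(l(253) + T(-1*(-1866), 1864)) = (3832607 + (-1634625 - 1*(-396102)))*(-455 + 4*1864²) = (3832607 + (-1634625 + 396102))*(-455 + 4*3474496) = (3832607 - 1238523)*(-455 + 13897984) = 2594084*13897529 = 36051357618436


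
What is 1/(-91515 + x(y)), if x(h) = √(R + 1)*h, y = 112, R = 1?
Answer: -91515/8374970137 - 112*√2/8374970137 ≈ -1.0946e-5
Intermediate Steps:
x(h) = h*√2 (x(h) = √(1 + 1)*h = √2*h = h*√2)
1/(-91515 + x(y)) = 1/(-91515 + 112*√2)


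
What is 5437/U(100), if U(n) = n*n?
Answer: 5437/10000 ≈ 0.54370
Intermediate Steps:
U(n) = n²
5437/U(100) = 5437/(100²) = 5437/10000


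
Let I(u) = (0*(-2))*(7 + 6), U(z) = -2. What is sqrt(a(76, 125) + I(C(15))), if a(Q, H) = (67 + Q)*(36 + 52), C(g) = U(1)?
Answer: 22*sqrt(26) ≈ 112.18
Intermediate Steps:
C(g) = -2
a(Q, H) = 5896 + 88*Q (a(Q, H) = (67 + Q)*88 = 5896 + 88*Q)
I(u) = 0 (I(u) = 0*13 = 0)
sqrt(a(76, 125) + I(C(15))) = sqrt((5896 + 88*76) + 0) = sqrt((5896 + 6688) + 0) = sqrt(12584 + 0) = sqrt(12584) = 22*sqrt(26)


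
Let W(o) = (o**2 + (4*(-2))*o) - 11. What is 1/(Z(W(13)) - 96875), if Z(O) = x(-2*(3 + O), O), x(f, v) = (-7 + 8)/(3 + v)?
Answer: -57/5521874 ≈ -1.0323e-5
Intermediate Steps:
x(f, v) = 1/(3 + v)
W(o) = -11 + o**2 - 8*o (W(o) = (o**2 - 8*o) - 11 = -11 + o**2 - 8*o)
Z(O) = 1/(3 + O)
1/(Z(W(13)) - 96875) = 1/(1/(3 + (-11 + 13**2 - 8*13)) - 96875) = 1/(1/(3 + (-11 + 169 - 104)) - 96875) = 1/(1/(3 + 54) - 96875) = 1/(1/57 - 96875) = 1/(-5521874/57) = -57/5521874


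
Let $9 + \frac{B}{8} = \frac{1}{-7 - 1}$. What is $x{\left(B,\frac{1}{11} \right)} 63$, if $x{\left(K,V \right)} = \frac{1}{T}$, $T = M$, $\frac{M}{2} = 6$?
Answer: $\frac{21}{4} \approx 5.25$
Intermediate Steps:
$M = 12$ ($M = 2 \cdot 6 = 12$)
$T = 12$
$B = -73$ ($B = -72 + \frac{8}{-7 - 1} = -72 + \frac{8}{-8} = -72 + 8 \left(- \frac{1}{8}\right) = -72 - 1 = -73$)
$x{\left(K,V \right)} = \frac{1}{12}$
$x{\left(B,\frac{1}{11} \right)} 63 = \frac{1}{12} \cdot 63 = \frac{21}{4}$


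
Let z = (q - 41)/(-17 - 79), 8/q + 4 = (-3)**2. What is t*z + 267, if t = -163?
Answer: 96049/480 ≈ 200.10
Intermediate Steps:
q = 8/5 (q = 8/(-4 + (-3)**2) = 8/(-4 + 9) = 8/5 ≈ 1.6000)
z = 197/480 (z = (8/5 - 41)/(-17 - 79) = -197/5/(-96) = -197/5*(-1/96) = 197/480 ≈ 0.41042)
t*z + 267 = -163*197/480 + 267 = -32111/480 + 267 = 96049/480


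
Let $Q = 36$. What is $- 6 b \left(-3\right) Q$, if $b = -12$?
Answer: $-7776$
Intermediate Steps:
$- 6 b \left(-3\right) Q = \left(-6\right) \left(-12\right) \left(-3\right) 36 = 72 \left(-3\right) 36 = \left(-216\right) 36 = -7776$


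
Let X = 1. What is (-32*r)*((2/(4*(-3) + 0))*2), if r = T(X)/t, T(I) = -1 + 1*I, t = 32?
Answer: 0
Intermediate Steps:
T(I) = -1 + I
r = 0 (r = (-1 + 1)/32 = 0*(1/32) = 0)
(-32*r)*((2/(4*(-3) + 0))*2) = (-32*0)*((2/(4*(-3) + 0))*2) = 0*((2/(-12 + 0))*2) = 0*((2/(-12))*2) = 0*((2*(-1/12))*2) = 0*(-1/6*2) = 0*(-1/3) = 0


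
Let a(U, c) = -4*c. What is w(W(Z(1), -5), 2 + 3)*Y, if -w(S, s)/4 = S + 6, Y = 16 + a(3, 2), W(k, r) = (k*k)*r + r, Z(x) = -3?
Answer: 1408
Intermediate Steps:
W(k, r) = r + r*k² (W(k, r) = k²*r + r = r*k² + r = r + r*k²)
Y = 8 (Y = 16 - 4*2 = 16 - 8 = 8)
w(S, s) = -24 - 4*S (w(S, s) = -4*(S + 6) = -4*(6 + S) = -24 - 4*S)
w(W(Z(1), -5), 2 + 3)*Y = (-24 - (-20)*(1 + (-3)²))*8 = (-24 - (-20)*(1 + 9))*8 = (-24 - (-20)*10)*8 = (-24 - 4*(-50))*8 = (-24 + 200)*8 = 176*8 = 1408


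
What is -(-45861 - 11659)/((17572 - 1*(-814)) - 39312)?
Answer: -28760/10463 ≈ -2.7487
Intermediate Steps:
-(-45861 - 11659)/((17572 - 1*(-814)) - 39312) = -(-57520)/((17572 + 814) - 39312) = -(-57520)/(18386 - 39312) = -(-57520)/(-20926) = -(-57520)*(-1)/20926 = -1*28760/10463 = -28760/10463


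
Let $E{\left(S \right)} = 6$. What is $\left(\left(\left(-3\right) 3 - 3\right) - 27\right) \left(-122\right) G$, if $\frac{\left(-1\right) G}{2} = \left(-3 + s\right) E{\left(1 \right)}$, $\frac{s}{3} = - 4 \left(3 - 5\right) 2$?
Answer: $-2569320$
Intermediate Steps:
$s = 48$ ($s = 3 - 4 \left(3 - 5\right) 2 = 3 \left(-4\right) \left(-2\right) 2 = 3 \cdot 8 \cdot 2 = 3 \cdot 16 = 48$)
$G = -540$ ($G = - 2 \left(-3 + 48\right) 6 = - 2 \cdot 45 \cdot 6 = \left(-2\right) 270 = -540$)
$\left(\left(\left(-3\right) 3 - 3\right) - 27\right) \left(-122\right) G = \left(\left(\left(-3\right) 3 - 3\right) - 27\right) \left(-122\right) \left(-540\right) = \left(\left(-9 - 3\right) - 27\right) \left(-122\right) \left(-540\right) = \left(-12 - 27\right) \left(-122\right) \left(-540\right) = \left(-39\right) \left(-122\right) \left(-540\right) = 4758 \left(-540\right) = -2569320$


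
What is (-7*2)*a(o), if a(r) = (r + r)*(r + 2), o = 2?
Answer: -224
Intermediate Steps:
a(r) = 2*r*(2 + r) (a(r) = (2*r)*(2 + r) = 2*r*(2 + r))
(-7*2)*a(o) = (-7*2)*(2*2*(2 + 2)) = -28*2*4 = -14*16 = -224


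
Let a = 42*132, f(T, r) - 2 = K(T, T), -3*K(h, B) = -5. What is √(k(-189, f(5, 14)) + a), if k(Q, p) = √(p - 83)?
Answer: √(49896 + 3*I*√714)/3 ≈ 74.458 + 0.059812*I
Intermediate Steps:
K(h, B) = 5/3 (K(h, B) = -⅓*(-5) = 5/3)
f(T, r) = 11/3 (f(T, r) = 2 + 5/3 = 11/3)
k(Q, p) = √(-83 + p)
a = 5544
√(k(-189, f(5, 14)) + a) = √(√(-83 + 11/3) + 5544) = √(√(-238/3) + 5544) = √(I*√714/3 + 5544) = √(5544 + I*√714/3)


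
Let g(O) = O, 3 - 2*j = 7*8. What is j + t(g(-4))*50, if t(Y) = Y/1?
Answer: -453/2 ≈ -226.50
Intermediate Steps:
j = -53/2 (j = 3/2 - 7*8/2 = 3/2 - ½*56 = 3/2 - 28 = -53/2 ≈ -26.500)
t(Y) = Y (t(Y) = Y*1 = Y)
j + t(g(-4))*50 = -53/2 - 4*50 = -53/2 - 200 = -453/2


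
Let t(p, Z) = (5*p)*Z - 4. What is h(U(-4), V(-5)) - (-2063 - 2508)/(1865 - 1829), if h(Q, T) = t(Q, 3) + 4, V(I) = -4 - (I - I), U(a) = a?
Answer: 2411/36 ≈ 66.972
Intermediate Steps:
t(p, Z) = -4 + 5*Z*p (t(p, Z) = 5*Z*p - 4 = -4 + 5*Z*p)
V(I) = -4 (V(I) = -4 - 1*0 = -4 + 0 = -4)
h(Q, T) = 15*Q (h(Q, T) = (-4 + 5*3*Q) + 4 = (-4 + 15*Q) + 4 = 15*Q)
h(U(-4), V(-5)) - (-2063 - 2508)/(1865 - 1829) = 15*(-4) - (-2063 - 2508)/(1865 - 1829) = -60 - (-4571)/36 = -60 - 1*(-4571/36) = -60 + 4571/36 = 2411/36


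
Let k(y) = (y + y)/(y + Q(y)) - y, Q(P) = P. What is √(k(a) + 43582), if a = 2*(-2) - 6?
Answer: √43593 ≈ 208.79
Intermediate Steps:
a = -10 (a = -4 - 6 = -10)
k(y) = 1 - y (k(y) = (y + y)/(y + y) - y = (2*y)/((2*y)) - y = (2*y)*(1/(2*y)) - y = 1 - y)
√(k(a) + 43582) = √((1 - 1*(-10)) + 43582) = √((1 + 10) + 43582) = √(11 + 43582) = √43593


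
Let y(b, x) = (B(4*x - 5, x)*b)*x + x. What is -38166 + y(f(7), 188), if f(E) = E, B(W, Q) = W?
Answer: 945074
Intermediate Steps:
y(b, x) = x + b*x*(-5 + 4*x) (y(b, x) = ((4*x - 5)*b)*x + x = ((-5 + 4*x)*b)*x + x = (b*(-5 + 4*x))*x + x = b*x*(-5 + 4*x) + x = x + b*x*(-5 + 4*x))
-38166 + y(f(7), 188) = -38166 + 188*(1 + 7*(-5 + 4*188)) = -38166 + 188*(1 + 7*(-5 + 752)) = -38166 + 188*(1 + 7*747) = -38166 + 188*(1 + 5229) = -38166 + 188*5230 = -38166 + 983240 = 945074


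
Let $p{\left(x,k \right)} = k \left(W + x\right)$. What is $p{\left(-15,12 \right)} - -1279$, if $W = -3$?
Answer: $1063$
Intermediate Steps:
$p{\left(x,k \right)} = k \left(-3 + x\right)$
$p{\left(-15,12 \right)} - -1279 = 12 \left(-3 - 15\right) - -1279 = 12 \left(-18\right) + 1279 = -216 + 1279 = 1063$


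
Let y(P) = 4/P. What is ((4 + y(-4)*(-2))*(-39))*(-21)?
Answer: 4914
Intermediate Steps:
((4 + y(-4)*(-2))*(-39))*(-21) = ((4 + (4/(-4))*(-2))*(-39))*(-21) = ((4 + (4*(-1/4))*(-2))*(-39))*(-21) = ((4 - 1*(-2))*(-39))*(-21) = ((4 + 2)*(-39))*(-21) = (6*(-39))*(-21) = -234*(-21) = 4914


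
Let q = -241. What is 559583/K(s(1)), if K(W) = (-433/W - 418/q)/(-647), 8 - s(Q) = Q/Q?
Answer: 610778689087/101427 ≈ 6.0219e+6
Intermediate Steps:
s(Q) = 7 (s(Q) = 8 - Q/Q = 8 - 1*1 = 8 - 1 = 7)
K(W) = -418/155927 + 433/(647*W) (K(W) = (-433/W - 418/(-241))/(-647) = (-433/W - 418*(-1/241))*(-1/647) = (-433/W + 418/241)*(-1/647) = (418/241 - 433/W)*(-1/647) = -418/155927 + 433/(647*W))
559583/K(s(1)) = 559583/(((1/155927)*(104353 - 418*7)/7)) = 559583/(((1/155927)*(⅐)*(104353 - 2926))) = 559583/(((1/155927)*(⅐)*101427)) = 559583/(101427/1091489) = 559583*(1091489/101427) = 610778689087/101427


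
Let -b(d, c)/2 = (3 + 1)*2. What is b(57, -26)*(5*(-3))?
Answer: 240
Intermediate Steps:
b(d, c) = -16 (b(d, c) = -2*(3 + 1)*2 = -8*2 = -2*8 = -16)
b(57, -26)*(5*(-3)) = -80*(-3) = -16*(-15) = 240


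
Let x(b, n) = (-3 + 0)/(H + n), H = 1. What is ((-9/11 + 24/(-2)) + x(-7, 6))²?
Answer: 1040400/5929 ≈ 175.48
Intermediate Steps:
x(b, n) = -3/(1 + n) (x(b, n) = (-3 + 0)/(1 + n) = -3/(1 + n))
((-9/11 + 24/(-2)) + x(-7, 6))² = ((-9/11 + 24/(-2)) - 3/(1 + 6))² = ((-9*1/11 + 24*(-½)) - 3/7)² = ((-9/11 - 12) - 3*⅐)² = (-141/11 - 3/7)² = (-1020/77)² = 1040400/5929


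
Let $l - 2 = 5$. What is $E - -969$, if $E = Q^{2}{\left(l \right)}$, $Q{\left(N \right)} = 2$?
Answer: $973$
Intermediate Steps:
$l = 7$ ($l = 2 + 5 = 7$)
$E = 4$ ($E = 2^{2} = 4$)
$E - -969 = 4 - -969 = 4 + 969 = 973$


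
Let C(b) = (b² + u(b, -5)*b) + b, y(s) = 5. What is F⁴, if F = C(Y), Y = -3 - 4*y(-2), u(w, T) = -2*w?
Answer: 92844527616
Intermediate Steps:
Y = -23 (Y = -3 - 4*5 = -3 - 20 = -23)
C(b) = b - b² (C(b) = (b² + (-2*b)*b) + b = (b² - 2*b²) + b = -b² + b = b - b²)
F = -552 (F = -23*(1 - 1*(-23)) = -23*(1 + 23) = -23*24 = -552)
F⁴ = (-552)⁴ = 92844527616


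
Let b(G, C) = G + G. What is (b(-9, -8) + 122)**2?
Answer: 10816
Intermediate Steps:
b(G, C) = 2*G
(b(-9, -8) + 122)**2 = (2*(-9) + 122)**2 = (-18 + 122)**2 = 104**2 = 10816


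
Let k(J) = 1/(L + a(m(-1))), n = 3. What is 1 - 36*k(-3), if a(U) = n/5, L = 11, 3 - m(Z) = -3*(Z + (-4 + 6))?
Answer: -61/29 ≈ -2.1034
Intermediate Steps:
m(Z) = 9 + 3*Z (m(Z) = 3 - (-3)*(Z + (-4 + 6)) = 3 - (-3)*(Z + 2) = 3 - (-3)*(2 + Z) = 3 - (-6 - 3*Z) = 3 + (6 + 3*Z) = 9 + 3*Z)
a(U) = ⅗ (a(U) = 3/5 = 3*(⅕) = ⅗)
k(J) = 5/58 (k(J) = 1/(11 + ⅗) = 1/(58/5) = 5/58)
1 - 36*k(-3) = 1 - 36*5/58 = 1 - 90/29 = -61/29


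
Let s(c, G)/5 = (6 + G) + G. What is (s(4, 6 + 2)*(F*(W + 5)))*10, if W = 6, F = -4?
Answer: -48400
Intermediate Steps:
s(c, G) = 30 + 10*G (s(c, G) = 5*((6 + G) + G) = 5*(6 + 2*G) = 30 + 10*G)
(s(4, 6 + 2)*(F*(W + 5)))*10 = ((30 + 10*(6 + 2))*(-4*(6 + 5)))*10 = ((30 + 10*8)*(-4*11))*10 = ((30 + 80)*(-44))*10 = (110*(-44))*10 = -4840*10 = -48400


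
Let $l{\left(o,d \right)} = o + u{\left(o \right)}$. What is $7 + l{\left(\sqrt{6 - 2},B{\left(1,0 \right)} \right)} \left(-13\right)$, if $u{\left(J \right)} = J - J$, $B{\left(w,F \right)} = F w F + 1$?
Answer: $-19$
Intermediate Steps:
$B{\left(w,F \right)} = 1 + w F^{2}$ ($B{\left(w,F \right)} = w F^{2} + 1 = 1 + w F^{2}$)
$u{\left(J \right)} = 0$
$l{\left(o,d \right)} = o$ ($l{\left(o,d \right)} = o + 0 = o$)
$7 + l{\left(\sqrt{6 - 2},B{\left(1,0 \right)} \right)} \left(-13\right) = 7 + \sqrt{6 - 2} \left(-13\right) = 7 + \sqrt{4} \left(-13\right) = 7 + 2 \left(-13\right) = 7 - 26 = -19$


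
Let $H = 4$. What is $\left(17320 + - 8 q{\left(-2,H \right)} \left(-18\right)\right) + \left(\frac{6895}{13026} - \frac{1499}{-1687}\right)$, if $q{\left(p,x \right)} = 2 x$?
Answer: $\frac{405950808703}{21974862} \approx 18473.0$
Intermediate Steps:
$\left(17320 + - 8 q{\left(-2,H \right)} \left(-18\right)\right) + \left(\frac{6895}{13026} - \frac{1499}{-1687}\right) = \left(17320 + - 8 \cdot 2 \cdot 4 \left(-18\right)\right) + \left(\frac{6895}{13026} - \frac{1499}{-1687}\right) = \left(17320 + \left(-8\right) 8 \left(-18\right)\right) + \left(6895 \cdot \frac{1}{13026} - - \frac{1499}{1687}\right) = \left(17320 - -1152\right) + \left(\frac{6895}{13026} + \frac{1499}{1687}\right) = \left(17320 + 1152\right) + \frac{31157839}{21974862} = 18472 + \frac{31157839}{21974862} = \frac{405950808703}{21974862}$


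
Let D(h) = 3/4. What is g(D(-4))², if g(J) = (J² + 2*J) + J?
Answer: 2025/256 ≈ 7.9102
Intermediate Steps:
D(h) = ¾ (D(h) = 3*(¼) = ¾)
g(J) = J² + 3*J
g(D(-4))² = (3*(3 + ¾)/4)² = ((¾)*(15/4))² = (45/16)² = 2025/256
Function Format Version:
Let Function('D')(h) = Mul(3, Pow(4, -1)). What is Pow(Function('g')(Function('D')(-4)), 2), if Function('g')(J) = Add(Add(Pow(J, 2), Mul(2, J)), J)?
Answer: Rational(2025, 256) ≈ 7.9102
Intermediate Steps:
Function('D')(h) = Rational(3, 4) (Function('D')(h) = Mul(3, Rational(1, 4)) = Rational(3, 4))
Function('g')(J) = Add(Pow(J, 2), Mul(3, J))
Pow(Function('g')(Function('D')(-4)), 2) = Pow(Mul(Rational(3, 4), Add(3, Rational(3, 4))), 2) = Pow(Mul(Rational(3, 4), Rational(15, 4)), 2) = Pow(Rational(45, 16), 2) = Rational(2025, 256)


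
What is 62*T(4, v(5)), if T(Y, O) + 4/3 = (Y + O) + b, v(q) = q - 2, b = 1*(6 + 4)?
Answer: 2914/3 ≈ 971.33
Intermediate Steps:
b = 10 (b = 1*10 = 10)
v(q) = -2 + q
T(Y, O) = 26/3 + O + Y (T(Y, O) = -4/3 + ((Y + O) + 10) = -4/3 + ((O + Y) + 10) = -4/3 + (10 + O + Y) = 26/3 + O + Y)
62*T(4, v(5)) = 62*(26/3 + (-2 + 5) + 4) = 62*(26/3 + 3 + 4) = 62*(47/3) = 2914/3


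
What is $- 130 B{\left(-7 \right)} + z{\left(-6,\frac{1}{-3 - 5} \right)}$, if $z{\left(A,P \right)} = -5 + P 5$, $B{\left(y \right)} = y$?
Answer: $\frac{7235}{8} \approx 904.38$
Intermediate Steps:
$z{\left(A,P \right)} = -5 + 5 P$
$- 130 B{\left(-7 \right)} + z{\left(-6,\frac{1}{-3 - 5} \right)} = \left(-130\right) \left(-7\right) - \left(5 - \frac{5}{-3 - 5}\right) = 910 - \left(5 - \frac{5}{-8}\right) = 910 + \left(-5 + 5 \left(- \frac{1}{8}\right)\right) = 910 - \frac{45}{8} = \frac{7235}{8}$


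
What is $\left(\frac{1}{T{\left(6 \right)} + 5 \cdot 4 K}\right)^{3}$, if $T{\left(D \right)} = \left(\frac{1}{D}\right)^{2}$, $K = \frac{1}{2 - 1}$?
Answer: $\frac{46656}{374805361} \approx 0.00012448$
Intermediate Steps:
$K = 1$ ($K = 1^{-1} = 1$)
$T{\left(D \right)} = \frac{1}{D^{2}}$
$\left(\frac{1}{T{\left(6 \right)} + 5 \cdot 4 K}\right)^{3} = \left(\frac{1}{\frac{1}{36} + 5 \cdot 4 \cdot 1}\right)^{3} = \left(\frac{1}{\frac{1}{36} + 20 \cdot 1}\right)^{3} = \left(\frac{1}{\frac{1}{36} + 20}\right)^{3} = \left(\frac{1}{\frac{721}{36}}\right)^{3} = \left(\frac{36}{721}\right)^{3} = \frac{46656}{374805361}$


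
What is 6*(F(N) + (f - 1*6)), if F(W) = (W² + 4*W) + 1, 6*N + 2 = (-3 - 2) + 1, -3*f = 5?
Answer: -58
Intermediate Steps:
f = -5/3 (f = -⅓*5 = -5/3 ≈ -1.6667)
N = -1 (N = -⅓ + ((-3 - 2) + 1)/6 = -⅓ + (-5 + 1)/6 = -⅓ + (⅙)*(-4) = -⅓ - ⅔ = -1)
F(W) = 1 + W² + 4*W
6*(F(N) + (f - 1*6)) = 6*((1 + (-1)² + 4*(-1)) + (-5/3 - 1*6)) = 6*((1 + 1 - 4) + (-5/3 - 6)) = 6*(-2 - 23/3) = 6*(-29/3) = -58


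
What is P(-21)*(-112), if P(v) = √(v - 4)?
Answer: -560*I ≈ -560.0*I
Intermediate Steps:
P(v) = √(-4 + v)
P(-21)*(-112) = √(-4 - 21)*(-112) = √(-25)*(-112) = (5*I)*(-112) = -560*I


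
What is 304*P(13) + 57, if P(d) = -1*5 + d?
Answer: 2489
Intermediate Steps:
P(d) = -5 + d
304*P(13) + 57 = 304*(-5 + 13) + 57 = 304*8 + 57 = 2432 + 57 = 2489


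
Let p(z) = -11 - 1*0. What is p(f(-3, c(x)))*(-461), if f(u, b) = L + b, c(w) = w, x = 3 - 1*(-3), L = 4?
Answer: 5071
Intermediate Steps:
x = 6 (x = 3 + 3 = 6)
f(u, b) = 4 + b
p(z) = -11 (p(z) = -11 + 0 = -11)
p(f(-3, c(x)))*(-461) = -11*(-461) = 5071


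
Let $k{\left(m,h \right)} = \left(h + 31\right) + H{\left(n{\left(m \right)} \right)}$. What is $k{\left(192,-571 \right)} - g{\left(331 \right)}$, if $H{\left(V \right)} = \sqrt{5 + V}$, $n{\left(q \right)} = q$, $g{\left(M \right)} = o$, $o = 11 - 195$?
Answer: $-356 + \sqrt{197} \approx -341.96$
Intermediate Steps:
$o = -184$
$g{\left(M \right)} = -184$
$k{\left(m,h \right)} = 31 + h + \sqrt{5 + m}$ ($k{\left(m,h \right)} = \left(h + 31\right) + \sqrt{5 + m} = \left(31 + h\right) + \sqrt{5 + m} = 31 + h + \sqrt{5 + m}$)
$k{\left(192,-571 \right)} - g{\left(331 \right)} = \left(31 - 571 + \sqrt{5 + 192}\right) - -184 = \left(31 - 571 + \sqrt{197}\right) + 184 = \left(-540 + \sqrt{197}\right) + 184 = -356 + \sqrt{197}$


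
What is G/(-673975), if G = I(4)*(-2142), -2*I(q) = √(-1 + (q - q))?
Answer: -1071*I/673975 ≈ -0.0015891*I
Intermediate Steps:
I(q) = -I/2 (I(q) = -√(-1 + (q - q))/2 = -√(-1 + 0)/2 = -I/2)
G = 1071*I (G = -I/2*(-2142) = 1071*I ≈ 1071.0*I)
G/(-673975) = (1071*I)/(-673975) = (1071*I)*(-1/673975) = -1071*I/673975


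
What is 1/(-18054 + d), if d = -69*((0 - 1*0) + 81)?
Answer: -1/23643 ≈ -4.2296e-5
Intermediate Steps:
d = -5589 (d = -69*((0 + 0) + 81) = -69*(0 + 81) = -69*81 = -5589)
1/(-18054 + d) = 1/(-18054 - 5589) = 1/(-23643) = -1/23643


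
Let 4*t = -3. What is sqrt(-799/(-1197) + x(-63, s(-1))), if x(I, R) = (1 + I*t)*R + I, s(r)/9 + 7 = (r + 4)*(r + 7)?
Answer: sqrt(3002159923)/798 ≈ 68.662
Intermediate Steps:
t = -3/4 (t = (1/4)*(-3) = -3/4 ≈ -0.75000)
s(r) = -63 + 9*(4 + r)*(7 + r) (s(r) = -63 + 9*((r + 4)*(r + 7)) = -63 + 9*((4 + r)*(7 + r)) = -63 + 9*(4 + r)*(7 + r))
x(I, R) = I + R*(1 - 3*I/4) (x(I, R) = (1 + I*(-3/4))*R + I = (1 - 3*I/4)*R + I = R*(1 - 3*I/4) + I = I + R*(1 - 3*I/4))
sqrt(-799/(-1197) + x(-63, s(-1))) = sqrt(-799/(-1197) + (-63 + (189 + 9*(-1)**2 + 99*(-1)) - 3/4*(-63)*(189 + 9*(-1)**2 + 99*(-1)))) = sqrt(-799*(-1/1197) + (-63 + (189 + 9*1 - 99) - 3/4*(-63)*(189 + 9*1 - 99))) = sqrt(799/1197 + (-63 + (189 + 9 - 99) - 3/4*(-63)*(189 + 9 - 99))) = sqrt(799/1197 + (-63 + 99 - 3/4*(-63)*99)) = sqrt(799/1197 + (-63 + 99 + 18711/4)) = sqrt(799/1197 + 18855/4) = sqrt(22572631/4788) = sqrt(3002159923)/798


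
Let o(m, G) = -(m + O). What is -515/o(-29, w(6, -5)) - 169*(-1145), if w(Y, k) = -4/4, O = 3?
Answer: 5030615/26 ≈ 1.9349e+5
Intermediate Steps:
w(Y, k) = -1 (w(Y, k) = -4*1/4 = -1)
o(m, G) = -3 - m (o(m, G) = -(m + 3) = -(3 + m) = -3 - m)
-515/o(-29, w(6, -5)) - 169*(-1145) = -515/(-3 - 1*(-29)) - 169*(-1145) = -515/(-3 + 29) + 193505 = -515/26 + 193505 = 5030615/26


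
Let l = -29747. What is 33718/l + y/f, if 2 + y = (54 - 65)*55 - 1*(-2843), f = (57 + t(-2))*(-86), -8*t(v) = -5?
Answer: -21731374/13713367 ≈ -1.5847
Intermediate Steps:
t(v) = 5/8 (t(v) = -⅛*(-5) = 5/8)
f = -19823/4 (f = (57 + 5/8)*(-86) = (461/8)*(-86) = -19823/4 ≈ -4955.8)
y = 2236 (y = -2 + ((54 - 65)*55 - 1*(-2843)) = -2 + (-11*55 + 2843) = -2 + (-605 + 2843) = -2 + 2238 = 2236)
33718/l + y/f = 33718/(-29747) + 2236/(-19823/4) = 33718*(-1/29747) + 2236*(-4/19823) = -33718/29747 - 208/461 = -21731374/13713367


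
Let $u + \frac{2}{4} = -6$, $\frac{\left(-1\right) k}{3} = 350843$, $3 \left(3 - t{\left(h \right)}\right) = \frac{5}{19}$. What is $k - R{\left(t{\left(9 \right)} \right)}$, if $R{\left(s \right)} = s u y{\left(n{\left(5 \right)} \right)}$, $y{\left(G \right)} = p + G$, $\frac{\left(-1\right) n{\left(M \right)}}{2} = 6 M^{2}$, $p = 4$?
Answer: $- \frac{60313537}{57} \approx -1.0581 \cdot 10^{6}$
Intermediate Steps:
$t{\left(h \right)} = \frac{166}{57}$ ($t{\left(h \right)} = 3 - \frac{5 \cdot \frac{1}{19}}{3} = 3 - \frac{5}{57} = \frac{166}{57}$)
$n{\left(M \right)} = - 12 M^{2}$ ($n{\left(M \right)} = - 2 \cdot 6 M^{2} = - 12 M^{2}$)
$k = -1052529$ ($k = \left(-3\right) 350843 = -1052529$)
$u = - \frac{13}{2}$ ($u = - \frac{1}{2} - 6 = - \frac{13}{2} \approx -6.5$)
$y{\left(G \right)} = 4 + G$
$R{\left(s \right)} = 1924 s$ ($R{\left(s \right)} = s \left(- \frac{13}{2}\right) \left(4 - 12 \cdot 5^{2}\right) = - \frac{13 s}{2} \left(4 - 300\right) = - \frac{13 s}{2} \left(-296\right) = 1924 s$)
$k - R{\left(t{\left(9 \right)} \right)} = -1052529 - 1924 \cdot \frac{166}{57} = -1052529 - \frac{319384}{57} = - \frac{60313537}{57}$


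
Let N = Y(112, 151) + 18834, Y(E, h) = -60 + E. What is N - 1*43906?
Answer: -25020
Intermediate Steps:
N = 18886 (N = (-60 + 112) + 18834 = 52 + 18834 = 18886)
N - 1*43906 = 18886 - 1*43906 = 18886 - 43906 = -25020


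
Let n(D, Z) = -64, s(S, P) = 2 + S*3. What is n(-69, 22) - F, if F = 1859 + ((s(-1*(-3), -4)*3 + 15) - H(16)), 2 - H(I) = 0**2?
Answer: -1969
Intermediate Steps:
s(S, P) = 2 + 3*S
H(I) = 2 (H(I) = 2 - 1*0**2 = 2 - 1*0 = 2 + 0 = 2)
F = 1905 (F = 1859 + (((2 + 3*(-1*(-3)))*3 + 15) - 1*2) = 1859 + (((2 + 3*3)*3 + 15) - 2) = 1859 + (((2 + 9)*3 + 15) - 2) = 1859 + ((11*3 + 15) - 2) = 1859 + ((33 + 15) - 2) = 1859 + (48 - 2) = 1859 + 46 = 1905)
n(-69, 22) - F = -64 - 1*1905 = -64 - 1905 = -1969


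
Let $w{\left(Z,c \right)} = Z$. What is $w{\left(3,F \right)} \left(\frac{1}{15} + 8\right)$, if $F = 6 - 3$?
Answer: $\frac{121}{5} \approx 24.2$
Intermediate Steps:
$F = 3$
$w{\left(3,F \right)} \left(\frac{1}{15} + 8\right) = 3 \left(\frac{1}{15} + 8\right) = 3 \cdot \frac{121}{15} = \frac{121}{5}$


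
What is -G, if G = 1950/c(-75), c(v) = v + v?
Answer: 13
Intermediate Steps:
c(v) = 2*v
G = -13 (G = 1950/((2*(-75))) = 1950/(-150) = 1950*(-1/150) = -13)
-G = -1*(-13) = 13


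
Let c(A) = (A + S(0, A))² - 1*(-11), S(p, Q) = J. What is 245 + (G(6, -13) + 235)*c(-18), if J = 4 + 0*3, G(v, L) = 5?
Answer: 49925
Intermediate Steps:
J = 4 (J = 4 + 0 = 4)
S(p, Q) = 4
c(A) = 11 + (4 + A)² (c(A) = (A + 4)² - 1*(-11) = (4 + A)² + 11 = 11 + (4 + A)²)
245 + (G(6, -13) + 235)*c(-18) = 245 + (5 + 235)*(11 + (4 - 18)²) = 245 + 240*(11 + (-14)²) = 245 + 240*(11 + 196) = 245 + 240*207 = 245 + 49680 = 49925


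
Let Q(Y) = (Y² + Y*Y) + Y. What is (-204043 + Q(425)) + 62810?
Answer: 220442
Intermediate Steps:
Q(Y) = Y + 2*Y² (Q(Y) = (Y² + Y²) + Y = 2*Y² + Y = Y + 2*Y²)
(-204043 + Q(425)) + 62810 = (-204043 + 425*(1 + 2*425)) + 62810 = (-204043 + 425*(1 + 850)) + 62810 = (-204043 + 425*851) + 62810 = (-204043 + 361675) + 62810 = 157632 + 62810 = 220442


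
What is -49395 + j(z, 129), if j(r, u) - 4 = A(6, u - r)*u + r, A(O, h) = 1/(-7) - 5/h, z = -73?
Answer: -69972669/1414 ≈ -49486.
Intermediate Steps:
A(O, h) = -⅐ - 5/h (A(O, h) = 1*(-⅐) - 5/h = -⅐ - 5/h)
j(r, u) = 4 + r + u*(-35 + r - u)/(7*(u - r)) (j(r, u) = 4 + (((-35 - (u - r))/(7*(u - r)))*u + r) = 4 + (((-35 + (r - u))/(7*(u - r)))*u + r) = 4 + (((-35 + r - u)/(7*(u - r)))*u + r) = 4 + (u*(-35 + r - u)/(7*(u - r)) + r) = 4 + (r + u*(-35 + r - u)/(7*(u - r))) = 4 + r + u*(-35 + r - u)/(7*(u - r)))
-49395 + j(z, 129) = -49395 + ((4 - 73)*(-73 - 1*129) + (⅐)*129*(35 + 129 - 1*(-73)))/(-73 - 1*129) = -49395 + (-69*(-73 - 129) + (⅐)*129*(35 + 129 + 73))/(-73 - 129) = -49395 + (-69*(-202) + (⅐)*129*237)/(-202) = -49395 - (13938 + 30573/7)/202 = -49395 - 1/202*128139/7 = -49395 - 128139/1414 = -69972669/1414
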